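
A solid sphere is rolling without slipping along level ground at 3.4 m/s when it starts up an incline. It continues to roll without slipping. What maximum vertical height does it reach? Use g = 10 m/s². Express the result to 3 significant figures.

For this body I = (2/5)MR², i.e. k = I/(MR²) = 0.4.
Rolling without slipping gives ω = v/R, so the total kinetic energy is ½Mv² + ½Iω² = ½(1+k)Mv² = (7/10)Mv².
At the top the kinetic energy is zero, so (7/10)Mv₀² = Mgh.
Thus h = (1+k)v₀²/(2g) = 1.4 × 3.4² / (2 × 10) ≈ 0.809 m.

h ≈ 0.809 m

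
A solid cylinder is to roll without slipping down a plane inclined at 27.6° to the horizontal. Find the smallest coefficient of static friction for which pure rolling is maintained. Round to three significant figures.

For this body I = (1/2)MR², i.e. k = I/(MR²) = 0.5.
Along the incline Mg sinθ − f = Ma, and torque about the center fR = Iα = kMR²(a/R) gives f = kMa.
These give a = g sinθ/(1+k) and the required friction f = kMg sinθ/(1+k).
With N = Mg cosθ, the no-slip condition f ≤ μN gives μ_min = f/N = k tanθ/(1+k).
μ_min = 0.5 × tan27.6° / 1.5 ≈ 0.174.

μ_min ≈ 0.174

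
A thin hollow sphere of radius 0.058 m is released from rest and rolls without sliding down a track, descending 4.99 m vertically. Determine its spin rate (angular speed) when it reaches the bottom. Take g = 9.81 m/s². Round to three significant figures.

ω ≈ 132 rad/s

The moment of inertia is (2/3)MR², giving k ≡ I/(MR²) = 2/3.
Since it rolls without slipping, ω = v/R and KE = ½Mv² + ½Iω² = ½(1+k)Mv² = (5/6)Mv².
Energy conservation Mgh = ½(1+k)Mv² gives v = √(2gh/(1+k)) = √(2 × 9.81 × 4.99 / 1.667) = 7.664 m/s.
Then ω = v/R = 7.664 / 0.058 ≈ 132 rad/s.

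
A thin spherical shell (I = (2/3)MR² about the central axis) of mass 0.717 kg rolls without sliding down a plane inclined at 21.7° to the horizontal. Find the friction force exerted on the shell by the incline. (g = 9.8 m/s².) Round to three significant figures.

f ≈ 1.04 N

Here I = (2/3)MR², so the shape factor k = I/(MR²) = 2/3.
Translational: Mg sinθ − f = Ma. Rotational about the CM: fR = Iα = kMRa, so f = kMa.
Combining, a = g sinθ/(1+k) and f = kMa = kMg sinθ/(1+k).
f = (2/3) × 0.717 × 9.8 × sin21.7° / 1.667 ≈ 1.04 N.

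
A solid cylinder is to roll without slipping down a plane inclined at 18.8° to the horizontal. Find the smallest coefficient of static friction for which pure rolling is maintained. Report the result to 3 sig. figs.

μ_min ≈ 0.113

With I = (1/2)MR², the ratio k = I/(MR²) is 0.5.
Translational: Mg sinθ − f = Ma. Rotational about the CM: fR = Iα = kMRa, so f = kMa.
These give a = g sinθ/(1+k) and the required friction f = kMg sinθ/(1+k).
The normal force is N = Mg cosθ, so μ_min = f/N = k tanθ/(1+k).
μ_min = 0.5 × tan18.8° / 1.5 ≈ 0.113.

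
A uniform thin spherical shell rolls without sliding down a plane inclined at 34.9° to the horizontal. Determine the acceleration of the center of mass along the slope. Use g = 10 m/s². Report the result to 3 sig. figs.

a ≈ 3.43 m/s²

Here I = (2/3)MR², so the shape factor k = I/(MR²) = 2/3.
Translational: Mg sinθ − f = Ma. Rotational about the CM: fR = Iα = kMRa, so f = kMa.
Eliminating f: Mg sinθ = (1+k)Ma, so a = g sinθ/(1+k) = 10 × sin34.9° / 1.667 ≈ 3.43 m/s².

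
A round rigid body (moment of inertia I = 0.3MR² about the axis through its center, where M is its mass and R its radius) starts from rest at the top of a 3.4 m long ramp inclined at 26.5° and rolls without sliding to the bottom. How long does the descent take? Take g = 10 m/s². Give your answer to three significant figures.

With I = 0.3MR², the ratio k = I/(MR²) is 0.3.
Translational: Mg sinθ − f = Ma. Rotational about the CM: fR = Iα = kMRa, so f = kMa.
Hence a = g sinθ/(1+k) = 10×sin26.5°/1.3 = 3.432 m/s².
With constant a from rest, t = √(2L/a) = √(2·3.4/3.432) ≈ 1.41 s.

t ≈ 1.41 s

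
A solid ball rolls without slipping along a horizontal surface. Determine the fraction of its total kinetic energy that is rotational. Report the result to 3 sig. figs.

For this body I = (2/5)MR², i.e. k = I/(MR²) = 0.4.
With ω = v/R, KE_trans = ½Mv² and KE_rot = ½Iω² = ½kMv², so KE_total = ½(1+k)Mv².
The rotational fraction is therefore k/(1+k) = 0.4/1.4 ≈ 0.286.

fraction ≈ 0.286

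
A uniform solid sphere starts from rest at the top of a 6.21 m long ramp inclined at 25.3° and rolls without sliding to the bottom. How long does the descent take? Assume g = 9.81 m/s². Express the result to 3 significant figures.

t ≈ 2.04 s

The moment of inertia is (2/5)MR², giving k ≡ I/(MR²) = 0.4.
Along the incline Mg sinθ − f = Ma, and torque about the center fR = Iα = kMR²(a/R) gives f = kMa.
Hence a = g sinθ/(1+k) = 9.81×sin25.3°/1.4 = 2.995 m/s².
Starting from rest, L = ½at², so t = √(2L/a) = √(2×6.21/2.995) ≈ 2.04 s.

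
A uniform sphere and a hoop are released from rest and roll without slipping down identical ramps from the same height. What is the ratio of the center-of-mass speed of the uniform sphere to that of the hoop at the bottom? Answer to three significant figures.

Each satisfies Mgh = ½(1+k)Mv² with k = I/(MR²), so v ∝ 1/√(1+k).
For the uniform sphere k = 0.4; for the hoop k = 1.
v₁/v₂ = √((1+k₂)/(1+k₁)) = √(2/1.4) ≈ 1.20.

v_ratio ≈ 1.20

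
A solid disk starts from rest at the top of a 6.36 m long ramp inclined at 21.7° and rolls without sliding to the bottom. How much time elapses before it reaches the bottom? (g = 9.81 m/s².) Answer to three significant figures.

With I = (1/2)MR², the ratio k = I/(MR²) is 0.5.
Along the incline Mg sinθ − f = Ma, and torque about the center fR = Iα = kMR²(a/R) gives f = kMa.
Hence a = g sinθ/(1+k) = 9.81×sin21.7°/1.5 = 2.418 m/s².
With constant a from rest, t = √(2L/a) = √(2·6.36/2.418) ≈ 2.29 s.

t ≈ 2.29 s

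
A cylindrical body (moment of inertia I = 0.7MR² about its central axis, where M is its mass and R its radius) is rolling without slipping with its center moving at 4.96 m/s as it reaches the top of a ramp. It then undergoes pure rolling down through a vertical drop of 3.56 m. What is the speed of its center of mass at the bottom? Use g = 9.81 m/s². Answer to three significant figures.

v ≈ 8.10 m/s

Here I = 0.7MR², so the shape factor k = I/(MR²) = 0.7.
The rolling condition ω = v/R makes the rotational term ½I(v/R)² = ½kMv², so KE_total = ½(1+k)Mv² = (17/20)Mv².
Energy conservation: (17/20)Mv₀² + Mgh = (17/20)Mv², so v² = v₀² + 2gh/(1+k).
v = √(4.96² + 2×9.81×3.56/1.7) = √65.69 ≈ 8.10 m/s.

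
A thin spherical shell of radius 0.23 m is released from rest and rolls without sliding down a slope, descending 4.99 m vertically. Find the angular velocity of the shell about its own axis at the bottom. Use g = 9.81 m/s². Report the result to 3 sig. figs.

With I = (2/3)MR², the ratio k = I/(MR²) is 2/3.
Rolling without slipping gives ω = v/R, so the total kinetic energy is ½Mv² + ½Iω² = ½(1+k)Mv² = (5/6)Mv².
Energy conservation Mgh = ½(1+k)Mv² gives v = √(2gh/(1+k)) = √(2 × 9.81 × 4.99 / 1.667) = 7.664 m/s.
Then ω = v/R = 7.664 / 0.23 ≈ 33.3 rad/s.

ω ≈ 33.3 rad/s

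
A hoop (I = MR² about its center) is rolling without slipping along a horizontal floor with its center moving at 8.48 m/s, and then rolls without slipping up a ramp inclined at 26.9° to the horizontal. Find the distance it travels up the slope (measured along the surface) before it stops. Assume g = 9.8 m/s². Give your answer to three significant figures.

d ≈ 16.2 m

The moment of inertia is MR², giving k ≡ I/(MR²) = 1.
Pure rolling means v = ωR; then KE = ½Mv² + ½I(v/R)² = ½(1+k)Mv² = Mv².
Setting this equal to Mgh gives the vertical rise h = (1+k)v₀²/(2g) = 2×8.48²/(2×9.8) = 7.338 m.
Along the incline, d = h/sinθ = 7.338/sin26.9° ≈ 16.2 m.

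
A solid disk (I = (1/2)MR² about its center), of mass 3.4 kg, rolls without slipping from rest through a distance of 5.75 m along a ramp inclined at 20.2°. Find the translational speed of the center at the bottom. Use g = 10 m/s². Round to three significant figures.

With I = (1/2)MR², the ratio k = I/(MR²) is 0.5.
Since it rolls without slipping, ω = v/R and KE = ½Mv² + ½Iω² = ½(1+k)Mv² = (3/4)Mv².
The vertical drop is h = L sinθ = 5.75 × sin20.2° = 1.985 m.
Setting Mgh = (3/4)Mv² gives v = √(2gh/(1+k)) = √(2·10·1.985/1.5) ≈ 5.15 m/s.

v ≈ 5.15 m/s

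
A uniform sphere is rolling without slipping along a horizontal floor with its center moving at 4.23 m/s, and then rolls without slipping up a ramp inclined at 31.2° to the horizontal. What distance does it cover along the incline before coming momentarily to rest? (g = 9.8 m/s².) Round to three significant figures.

d ≈ 2.47 m

With I = (2/5)MR², the ratio k = I/(MR²) is 0.4.
The rolling condition ω = v/R makes the rotational term ½I(v/R)² = ½kMv², so KE_total = ½(1+k)Mv² = (7/10)Mv².
Setting this equal to Mgh gives the vertical rise h = (1+k)v₀²/(2g) = 1.4×4.23²/(2×9.8) = 1.278 m.
Along the incline, d = h/sinθ = 1.278/sin31.2° ≈ 2.47 m.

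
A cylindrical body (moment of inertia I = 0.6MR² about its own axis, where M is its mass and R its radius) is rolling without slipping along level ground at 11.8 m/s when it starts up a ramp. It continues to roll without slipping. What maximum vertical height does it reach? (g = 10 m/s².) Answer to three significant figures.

h ≈ 11.1 m

The moment of inertia is 0.6MR², giving k ≡ I/(MR²) = 0.6.
Pure rolling means v = ωR; then KE = ½Mv² + ½I(v/R)² = ½(1+k)Mv² = (4/5)Mv².
At the top the kinetic energy is zero, so (4/5)Mv₀² = Mgh.
Thus h = (1+k)v₀²/(2g) = 1.6 × 11.8² / (2 × 10) ≈ 11.1 m.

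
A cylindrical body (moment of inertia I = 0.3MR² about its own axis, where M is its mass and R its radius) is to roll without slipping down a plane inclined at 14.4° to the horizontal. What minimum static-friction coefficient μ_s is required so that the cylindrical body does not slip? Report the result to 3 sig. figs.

With I = 0.3MR², the ratio k = I/(MR²) is 0.3.
Along the incline Mg sinθ − f = Ma, and torque about the center fR = Iα = kMR²(a/R) gives f = kMa.
These give a = g sinθ/(1+k) and the required friction f = kMg sinθ/(1+k).
The normal force is N = Mg cosθ, so μ_min = f/N = k tanθ/(1+k).
μ_min = 0.3 × tan14.4° / 1.3 ≈ 0.0593.

μ_min ≈ 0.0593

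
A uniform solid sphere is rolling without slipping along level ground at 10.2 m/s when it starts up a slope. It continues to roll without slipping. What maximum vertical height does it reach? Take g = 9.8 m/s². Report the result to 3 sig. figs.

Here I = (2/5)MR², so the shape factor k = I/(MR²) = 0.4.
The rolling condition ω = v/R makes the rotational term ½I(v/R)² = ½kMv², so KE_total = ½(1+k)Mv² = (7/10)Mv².
All of this converts to potential energy at the highest point: (7/10)Mv₀² = Mgh.
Thus h = (1+k)v₀²/(2g) = 1.4 × 10.2² / (2 × 9.8) ≈ 7.43 m.

h ≈ 7.43 m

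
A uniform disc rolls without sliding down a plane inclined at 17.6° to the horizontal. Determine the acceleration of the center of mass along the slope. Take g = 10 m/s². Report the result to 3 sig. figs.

With I = (1/2)MR², the ratio k = I/(MR²) is 0.5.
Newton's second law down the slope: Mg sinθ − f = Ma. The torque equation fR = Iα (with α = a/R) gives f = kMa.
Eliminating f: Mg sinθ = (1+k)Ma, so a = g sinθ/(1+k) = 10 × sin17.6° / 1.5 ≈ 2.02 m/s².

a ≈ 2.02 m/s²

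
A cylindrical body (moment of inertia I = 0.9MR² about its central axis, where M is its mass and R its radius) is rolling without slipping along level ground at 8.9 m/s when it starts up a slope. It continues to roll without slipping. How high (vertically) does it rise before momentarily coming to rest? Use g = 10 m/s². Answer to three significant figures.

Here I = 0.9MR², so the shape factor k = I/(MR²) = 0.9.
The rolling condition ω = v/R makes the rotational term ½I(v/R)² = ½kMv², so KE_total = ½(1+k)Mv² = (19/20)Mv².
All of this converts to potential energy at the highest point: (19/20)Mv₀² = Mgh.
Thus h = (1+k)v₀²/(2g) = 1.9 × 8.9² / (2 × 10) ≈ 7.52 m.

h ≈ 7.52 m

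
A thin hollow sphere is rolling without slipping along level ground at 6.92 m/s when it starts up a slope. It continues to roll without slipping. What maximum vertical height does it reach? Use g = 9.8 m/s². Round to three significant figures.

The moment of inertia is (2/3)MR², giving k ≡ I/(MR²) = 2/3.
Since it rolls without slipping, ω = v/R and KE = ½Mv² + ½Iω² = ½(1+k)Mv² = (5/6)Mv².
At the top the kinetic energy is zero, so (5/6)Mv₀² = Mgh.
Thus h = (1+k)v₀²/(2g) = 1.667 × 6.92² / (2 × 9.8) ≈ 4.07 m.

h ≈ 4.07 m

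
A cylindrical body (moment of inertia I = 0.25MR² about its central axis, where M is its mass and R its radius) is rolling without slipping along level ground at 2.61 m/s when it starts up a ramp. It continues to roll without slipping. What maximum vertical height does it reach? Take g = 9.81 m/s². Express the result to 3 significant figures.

The moment of inertia is 0.25MR², giving k ≡ I/(MR²) = 0.25.
Rolling without slipping gives ω = v/R, so the total kinetic energy is ½Mv² + ½Iω² = ½(1+k)Mv² = (5/8)Mv².
At the top the kinetic energy is zero, so (5/8)Mv₀² = Mgh.
Thus h = (1+k)v₀²/(2g) = 1.25 × 2.61² / (2 × 9.81) ≈ 0.434 m.

h ≈ 0.434 m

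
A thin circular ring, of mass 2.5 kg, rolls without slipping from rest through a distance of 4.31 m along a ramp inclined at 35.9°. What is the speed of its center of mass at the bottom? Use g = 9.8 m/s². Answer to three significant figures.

v ≈ 4.98 m/s

The moment of inertia is MR², giving k ≡ I/(MR²) = 1.
The rolling condition ω = v/R makes the rotational term ½I(v/R)² = ½kMv², so KE_total = ½(1+k)Mv² = Mv².
The vertical drop is h = L sinθ = 4.31 × sin35.9° = 2.527 m.
Energy conservation: Mgh = Mv², so v = √(2gh/(1+k)) = √(2 × 9.8 × 2.527 / 2) ≈ 4.98 m/s.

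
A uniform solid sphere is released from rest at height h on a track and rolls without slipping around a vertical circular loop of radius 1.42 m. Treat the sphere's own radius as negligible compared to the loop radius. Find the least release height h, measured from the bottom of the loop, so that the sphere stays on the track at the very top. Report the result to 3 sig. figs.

h_min ≈ 3.83 m

The moment of inertia is (2/5)MR², giving k ≡ I/(MR²) = 0.4.
At the top of the loop, the minimum-contact condition is Mg = Mv_top²/r, so v_top² = gr.
With ω = v/R, the kinetic energy at speed v is ½(1+k)Mv² = (7/10)Mv².
Energy conservation from release (height h) to the top (height 2r): Mgh = Mg(2r) + (7/10)M·gr.
Thus h_min = 2r + (1+k)r/2 = r(2 + 1.4/2) = 1.42 × 2.7 ≈ 3.83 m.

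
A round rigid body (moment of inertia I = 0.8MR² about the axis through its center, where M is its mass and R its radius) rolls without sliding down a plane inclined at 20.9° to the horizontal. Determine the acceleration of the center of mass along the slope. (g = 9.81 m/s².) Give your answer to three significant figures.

The moment of inertia is 0.8MR², giving k ≡ I/(MR²) = 0.8.
Newton's second law down the slope: Mg sinθ − f = Ma. The torque equation fR = Iα (with α = a/R) gives f = kMa.
Eliminating f: Mg sinθ = (1+k)Ma, so a = g sinθ/(1+k) = 9.81 × sin20.9° / 1.8 ≈ 1.94 m/s².

a ≈ 1.94 m/s²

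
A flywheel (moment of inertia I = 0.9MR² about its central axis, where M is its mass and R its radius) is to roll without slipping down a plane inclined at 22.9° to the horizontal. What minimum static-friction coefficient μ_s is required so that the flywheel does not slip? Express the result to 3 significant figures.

For this body I = 0.9MR², i.e. k = I/(MR²) = 0.9.
Translational: Mg sinθ − f = Ma. Rotational about the CM: fR = Iα = kMRa, so f = kMa.
These give a = g sinθ/(1+k) and the required friction f = kMg sinθ/(1+k).
With N = Mg cosθ, the no-slip condition f ≤ μN gives μ_min = f/N = k tanθ/(1+k).
μ_min = 0.9 × tan22.9° / 1.9 ≈ 0.200.

μ_min ≈ 0.200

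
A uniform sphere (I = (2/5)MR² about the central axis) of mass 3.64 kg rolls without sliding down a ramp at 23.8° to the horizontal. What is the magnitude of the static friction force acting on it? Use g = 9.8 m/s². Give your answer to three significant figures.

f ≈ 4.11 N

The moment of inertia is (2/5)MR², giving k ≡ I/(MR²) = 0.4.
Translational: Mg sinθ − f = Ma. Rotational about the CM: fR = Iα = kMRa, so f = kMa.
Combining, a = g sinθ/(1+k) and f = kMa = kMg sinθ/(1+k).
f = 0.4 × 3.64 × 9.8 × sin23.8° / 1.4 ≈ 4.11 N.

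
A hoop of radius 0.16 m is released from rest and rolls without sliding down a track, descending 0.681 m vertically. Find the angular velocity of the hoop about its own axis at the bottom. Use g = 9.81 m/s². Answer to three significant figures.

ω ≈ 16.2 rad/s

Here I = MR², so the shape factor k = I/(MR²) = 1.
Pure rolling means v = ωR; then KE = ½Mv² + ½I(v/R)² = ½(1+k)Mv² = Mv².
Energy conservation Mgh = ½(1+k)Mv² gives v = √(2gh/(1+k)) = √(2 × 9.81 × 0.681 / 2) = 2.585 m/s.
Then ω = v/R = 2.585 / 0.16 ≈ 16.2 rad/s.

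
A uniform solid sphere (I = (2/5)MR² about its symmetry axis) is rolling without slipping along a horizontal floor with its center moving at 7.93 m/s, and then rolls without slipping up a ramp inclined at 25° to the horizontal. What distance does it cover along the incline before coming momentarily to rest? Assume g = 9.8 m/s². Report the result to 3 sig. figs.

d ≈ 10.6 m

Here I = (2/5)MR², so the shape factor k = I/(MR²) = 0.4.
Rolling without slipping gives ω = v/R, so the total kinetic energy is ½Mv² + ½Iω² = ½(1+k)Mv² = (7/10)Mv².
Setting this equal to Mgh gives the vertical rise h = (1+k)v₀²/(2g) = 1.4×7.93²/(2×9.8) = 4.492 m.
Along the incline, d = h/sinθ = 4.492/sin25° ≈ 10.6 m.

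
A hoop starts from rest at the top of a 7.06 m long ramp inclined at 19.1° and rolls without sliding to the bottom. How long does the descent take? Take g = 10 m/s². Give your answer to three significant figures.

t ≈ 2.94 s

With I = MR², the ratio k = I/(MR²) is 1.
Translational: Mg sinθ − f = Ma. Rotational about the CM: fR = Iα = kMRa, so f = kMa.
Hence a = g sinθ/(1+k) = 10×sin19.1°/2 = 1.636 m/s².
Starting from rest, L = ½at², so t = √(2L/a) = √(2×7.06/1.636) ≈ 2.94 s.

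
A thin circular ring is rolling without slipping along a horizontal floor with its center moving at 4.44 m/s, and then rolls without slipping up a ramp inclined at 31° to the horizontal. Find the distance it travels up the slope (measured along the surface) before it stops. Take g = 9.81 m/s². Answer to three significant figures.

d ≈ 3.90 m

Here I = MR², so the shape factor k = I/(MR²) = 1.
Since it rolls without slipping, ω = v/R and KE = ½Mv² + ½Iω² = ½(1+k)Mv² = Mv².
Setting this equal to Mgh gives the vertical rise h = (1+k)v₀²/(2g) = 2×4.44²/(2×9.81) = 2.01 m.
Along the incline, d = h/sinθ = 2.01/sin31° ≈ 3.90 m.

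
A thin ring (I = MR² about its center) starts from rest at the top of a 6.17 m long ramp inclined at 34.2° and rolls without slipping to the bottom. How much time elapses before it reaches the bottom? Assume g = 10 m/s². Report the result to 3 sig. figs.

t ≈ 2.10 s

For this body I = MR², i.e. k = I/(MR²) = 1.
Newton's second law down the slope: Mg sinθ − f = Ma. The torque equation fR = Iα (with α = a/R) gives f = kMa.
Hence a = g sinθ/(1+k) = 10×sin34.2°/2 = 2.81 m/s².
Starting from rest, L = ½at², so t = √(2L/a) = √(2×6.17/2.81) ≈ 2.10 s.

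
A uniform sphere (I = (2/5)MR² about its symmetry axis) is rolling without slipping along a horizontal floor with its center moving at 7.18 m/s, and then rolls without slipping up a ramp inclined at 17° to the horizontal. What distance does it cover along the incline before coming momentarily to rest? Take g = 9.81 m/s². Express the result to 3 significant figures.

d ≈ 12.6 m

For this body I = (2/5)MR², i.e. k = I/(MR²) = 0.4.
Rolling without slipping gives ω = v/R, so the total kinetic energy is ½Mv² + ½Iω² = ½(1+k)Mv² = (7/10)Mv².
Setting this equal to Mgh gives the vertical rise h = (1+k)v₀²/(2g) = 1.4×7.18²/(2×9.81) = 3.679 m.
The distance along the slope is d = h/sinθ = 3.679/sin17° ≈ 12.6 m.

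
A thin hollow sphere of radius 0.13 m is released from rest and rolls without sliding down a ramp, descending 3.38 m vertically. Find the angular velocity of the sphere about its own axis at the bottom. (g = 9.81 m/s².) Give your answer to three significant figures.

The moment of inertia is (2/3)MR², giving k ≡ I/(MR²) = 2/3.
Pure rolling means v = ωR; then KE = ½Mv² + ½I(v/R)² = ½(1+k)Mv² = (5/6)Mv².
Energy conservation Mgh = ½(1+k)Mv² gives v = √(2gh/(1+k)) = √(2 × 9.81 × 3.38 / 1.667) = 6.308 m/s.
The angular speed follows from ω = v/R = 6.308/0.13 ≈ 48.5 rad/s.

ω ≈ 48.5 rad/s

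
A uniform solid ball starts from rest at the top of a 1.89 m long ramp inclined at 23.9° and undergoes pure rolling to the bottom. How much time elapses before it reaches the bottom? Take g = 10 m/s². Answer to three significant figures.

For this body I = (2/5)MR², i.e. k = I/(MR²) = 0.4.
Newton's second law down the slope: Mg sinθ − f = Ma. The torque equation fR = Iα (with α = a/R) gives f = kMa.
Hence a = g sinθ/(1+k) = 10×sin23.9°/1.4 = 2.894 m/s².
Starting from rest, L = ½at², so t = √(2L/a) = √(2×1.89/2.894) ≈ 1.14 s.

t ≈ 1.14 s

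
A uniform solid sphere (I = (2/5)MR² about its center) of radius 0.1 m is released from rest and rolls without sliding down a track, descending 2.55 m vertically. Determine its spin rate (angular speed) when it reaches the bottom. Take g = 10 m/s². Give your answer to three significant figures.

ω ≈ 60.4 rad/s

Here I = (2/5)MR², so the shape factor k = I/(MR²) = 0.4.
Since it rolls without slipping, ω = v/R and KE = ½Mv² + ½Iω² = ½(1+k)Mv² = (7/10)Mv².
Energy conservation Mgh = ½(1+k)Mv² gives v = √(2gh/(1+k)) = √(2 × 10 × 2.55 / 1.4) = 6.036 m/s.
The angular speed follows from ω = v/R = 6.036/0.1 ≈ 60.4 rad/s.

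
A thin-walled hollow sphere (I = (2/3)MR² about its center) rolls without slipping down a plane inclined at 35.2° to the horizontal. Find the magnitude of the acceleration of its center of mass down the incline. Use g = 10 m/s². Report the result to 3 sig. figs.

a ≈ 3.46 m/s²

The moment of inertia is (2/3)MR², giving k ≡ I/(MR²) = 2/3.
Along the incline Mg sinθ − f = Ma, and torque about the center fR = Iα = kMR²(a/R) gives f = kMa.
Eliminating f: Mg sinθ = (1+k)Ma, so a = g sinθ/(1+k) = 10 × sin35.2° / 1.667 ≈ 3.46 m/s².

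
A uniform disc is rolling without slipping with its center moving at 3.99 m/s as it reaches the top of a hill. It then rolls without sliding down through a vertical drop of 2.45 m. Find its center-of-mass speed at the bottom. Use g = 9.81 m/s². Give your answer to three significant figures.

v ≈ 6.93 m/s

Here I = (1/2)MR², so the shape factor k = I/(MR²) = 0.5.
The rolling condition ω = v/R makes the rotational term ½I(v/R)² = ½kMv², so KE_total = ½(1+k)Mv² = (3/4)Mv².
Energy conservation: (3/4)Mv₀² + Mgh = (3/4)Mv², so v² = v₀² + 2gh/(1+k).
v = √(3.99² + 2×9.81×2.45/1.5) = √47.97 ≈ 6.93 m/s.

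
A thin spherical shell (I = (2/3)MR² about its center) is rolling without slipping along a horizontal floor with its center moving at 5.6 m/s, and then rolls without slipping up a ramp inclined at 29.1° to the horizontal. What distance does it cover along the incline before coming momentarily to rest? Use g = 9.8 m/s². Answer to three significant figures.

d ≈ 5.48 m

For this body I = (2/3)MR², i.e. k = I/(MR²) = 2/3.
Pure rolling means v = ωR; then KE = ½Mv² + ½I(v/R)² = ½(1+k)Mv² = (5/6)Mv².
Setting this equal to Mgh gives the vertical rise h = (1+k)v₀²/(2g) = 1.667×5.6²/(2×9.8) = 2.667 m.
Along the incline, d = h/sinθ = 2.667/sin29.1° ≈ 5.48 m.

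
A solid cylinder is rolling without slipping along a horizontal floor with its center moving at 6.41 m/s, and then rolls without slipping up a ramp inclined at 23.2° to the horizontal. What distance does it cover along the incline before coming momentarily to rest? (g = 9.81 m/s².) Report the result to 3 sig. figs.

With I = (1/2)MR², the ratio k = I/(MR²) is 0.5.
The rolling condition ω = v/R makes the rotational term ½I(v/R)² = ½kMv², so KE_total = ½(1+k)Mv² = (3/4)Mv².
Setting this equal to Mgh gives the vertical rise h = (1+k)v₀²/(2g) = 1.5×6.41²/(2×9.81) = 3.141 m.
The distance along the slope is d = h/sinθ = 3.141/sin23.2° ≈ 7.97 m.

d ≈ 7.97 m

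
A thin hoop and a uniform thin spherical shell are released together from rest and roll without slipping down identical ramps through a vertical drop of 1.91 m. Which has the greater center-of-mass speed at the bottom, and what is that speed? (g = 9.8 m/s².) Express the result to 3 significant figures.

the uniform thin spherical shell, at v ≈ 4.74 m/s

For rolling without slipping, Mgh = ½(1+k)Mv² where k = I/(MR²), so v = √(2gh/(1+k)).
Thin hoop: k = 1, giving v = √(2×9.8×1.91/2) = 4.326 m/s.
Uniform thin spherical shell: k = 2/3, giving v = √(2×9.8×1.91/1.667) = 4.739 m/s.
The smaller k wins: the uniform thin spherical shell, at ≈ 4.74 m/s.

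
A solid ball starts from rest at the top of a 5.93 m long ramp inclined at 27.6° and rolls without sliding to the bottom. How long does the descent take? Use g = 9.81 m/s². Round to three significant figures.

For this body I = (2/5)MR², i.e. k = I/(MR²) = 0.4.
Translational: Mg sinθ − f = Ma. Rotational about the CM: fR = Iα = kMRa, so f = kMa.
Hence a = g sinθ/(1+k) = 9.81×sin27.6°/1.4 = 3.246 m/s².
Starting from rest, L = ½at², so t = √(2L/a) = √(2×5.93/3.246) ≈ 1.91 s.

t ≈ 1.91 s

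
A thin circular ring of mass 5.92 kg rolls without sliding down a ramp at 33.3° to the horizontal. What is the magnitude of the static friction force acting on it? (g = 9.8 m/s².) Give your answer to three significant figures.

f ≈ 15.9 N

With I = MR², the ratio k = I/(MR²) is 1.
Along the incline Mg sinθ − f = Ma, and torque about the center fR = Iα = kMR²(a/R) gives f = kMa.
Combining, a = g sinθ/(1+k) and f = kMa = kMg sinθ/(1+k).
f = 1 × 5.92 × 9.8 × sin33.3° / 2 ≈ 15.9 N.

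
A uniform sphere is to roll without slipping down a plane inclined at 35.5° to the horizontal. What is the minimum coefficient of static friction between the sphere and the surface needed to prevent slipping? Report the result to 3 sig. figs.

μ_min ≈ 0.204

For this body I = (2/5)MR², i.e. k = I/(MR²) = 0.4.
Translational: Mg sinθ − f = Ma. Rotational about the CM: fR = Iα = kMRa, so f = kMa.
These give a = g sinθ/(1+k) and the required friction f = kMg sinθ/(1+k).
The normal force is N = Mg cosθ, so μ_min = f/N = k tanθ/(1+k).
μ_min = 0.4 × tan35.5° / 1.4 ≈ 0.204.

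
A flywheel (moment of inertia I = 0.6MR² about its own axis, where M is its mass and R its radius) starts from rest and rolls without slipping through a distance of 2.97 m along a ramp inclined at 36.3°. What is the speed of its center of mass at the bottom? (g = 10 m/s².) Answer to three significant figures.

With I = 0.6MR², the ratio k = I/(MR²) is 0.6.
Pure rolling means v = ωR; then KE = ½Mv² + ½I(v/R)² = ½(1+k)Mv² = (4/5)Mv².
The vertical drop is h = L sinθ = 2.97 × sin36.3° = 1.758 m.
Energy conservation: Mgh = (4/5)Mv², so v = √(2gh/(1+k)) = √(2 × 10 × 1.758 / 1.6) ≈ 4.69 m/s.

v ≈ 4.69 m/s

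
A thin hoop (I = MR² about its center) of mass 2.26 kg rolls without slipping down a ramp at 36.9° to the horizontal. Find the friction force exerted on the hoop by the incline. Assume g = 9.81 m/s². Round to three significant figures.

f ≈ 6.66 N

With I = MR², the ratio k = I/(MR²) is 1.
Translational: Mg sinθ − f = Ma. Rotational about the CM: fR = Iα = kMRa, so f = kMa.
Combining, a = g sinθ/(1+k) and f = kMa = kMg sinθ/(1+k).
f = 1 × 2.26 × 9.81 × sin36.9° / 2 ≈ 6.66 N.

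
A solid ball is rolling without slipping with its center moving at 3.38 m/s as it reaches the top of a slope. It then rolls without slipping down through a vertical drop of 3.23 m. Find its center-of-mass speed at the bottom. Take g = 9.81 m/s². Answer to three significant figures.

v ≈ 7.53 m/s

With I = (2/5)MR², the ratio k = I/(MR²) is 0.4.
Since it rolls without slipping, ω = v/R and KE = ½Mv² + ½Iω² = ½(1+k)Mv² = (7/10)Mv².
Conserving energy between top and bottom: (7/10)Mv² = (7/10)Mv₀² + Mgh, hence v² = v₀² + 2gh/(1+k).
v = √(3.38² + 2×9.81×3.23/1.4) = √56.69 ≈ 7.53 m/s.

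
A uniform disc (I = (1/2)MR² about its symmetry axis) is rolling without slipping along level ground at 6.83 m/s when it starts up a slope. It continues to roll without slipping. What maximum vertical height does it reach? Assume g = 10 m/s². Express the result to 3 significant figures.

h ≈ 3.50 m

The moment of inertia is (1/2)MR², giving k ≡ I/(MR²) = 0.5.
Rolling without slipping gives ω = v/R, so the total kinetic energy is ½Mv² + ½Iω² = ½(1+k)Mv² = (3/4)Mv².
At the top the kinetic energy is zero, so (3/4)Mv₀² = Mgh.
Thus h = (1+k)v₀²/(2g) = 1.5 × 6.83² / (2 × 10) ≈ 3.50 m.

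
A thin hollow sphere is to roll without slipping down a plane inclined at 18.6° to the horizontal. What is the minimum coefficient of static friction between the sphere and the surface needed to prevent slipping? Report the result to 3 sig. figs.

Here I = (2/3)MR², so the shape factor k = I/(MR²) = 2/3.
Newton's second law down the slope: Mg sinθ − f = Ma. The torque equation fR = Iα (with α = a/R) gives f = kMa.
These give a = g sinθ/(1+k) and the required friction f = kMg sinθ/(1+k).
With N = Mg cosθ, the no-slip condition f ≤ μN gives μ_min = f/N = k tanθ/(1+k).
μ_min = (2/3) × tan18.6° / 1.667 ≈ 0.135.

μ_min ≈ 0.135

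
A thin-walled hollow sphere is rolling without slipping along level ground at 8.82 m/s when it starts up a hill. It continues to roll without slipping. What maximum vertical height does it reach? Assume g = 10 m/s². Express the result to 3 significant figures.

h ≈ 6.48 m

Here I = (2/3)MR², so the shape factor k = I/(MR²) = 2/3.
Since it rolls without slipping, ω = v/R and KE = ½Mv² + ½Iω² = ½(1+k)Mv² = (5/6)Mv².
At the top the kinetic energy is zero, so (5/6)Mv₀² = Mgh.
Thus h = (1+k)v₀²/(2g) = 1.667 × 8.82² / (2 × 10) ≈ 6.48 m.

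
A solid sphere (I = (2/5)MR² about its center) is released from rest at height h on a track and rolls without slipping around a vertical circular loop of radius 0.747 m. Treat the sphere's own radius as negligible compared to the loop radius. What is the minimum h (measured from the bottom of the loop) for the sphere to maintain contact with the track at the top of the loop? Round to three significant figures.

h_min ≈ 2.02 m

For this body I = (2/5)MR², i.e. k = I/(MR²) = 0.4.
At the top, contact is just lost when gravity alone supplies the centripetal force: Mg = Mv_top²/r, i.e. v_top² = gr.
With ω = v/R, the kinetic energy at speed v is ½(1+k)Mv² = (7/10)Mv².
Energy conservation from release (height h) to the top (height 2r): Mgh = Mg(2r) + (7/10)M·gr.
Thus h_min = 2r + (1+k)r/2 = r(2 + 1.4/2) = 0.747 × 2.7 ≈ 2.02 m.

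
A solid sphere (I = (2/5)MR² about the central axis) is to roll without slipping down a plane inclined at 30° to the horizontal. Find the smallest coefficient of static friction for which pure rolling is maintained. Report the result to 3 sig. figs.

μ_min ≈ 0.165

With I = (2/5)MR², the ratio k = I/(MR²) is 0.4.
Translational: Mg sinθ − f = Ma. Rotational about the CM: fR = Iα = kMRa, so f = kMa.
These give a = g sinθ/(1+k) and the required friction f = kMg sinθ/(1+k).
With N = Mg cosθ, the no-slip condition f ≤ μN gives μ_min = f/N = k tanθ/(1+k).
μ_min = 0.4 × tan30° / 1.4 ≈ 0.165.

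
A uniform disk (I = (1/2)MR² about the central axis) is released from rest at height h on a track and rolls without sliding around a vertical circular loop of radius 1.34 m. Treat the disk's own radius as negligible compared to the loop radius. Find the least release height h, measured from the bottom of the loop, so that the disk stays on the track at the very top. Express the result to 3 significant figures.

Here I = (1/2)MR², so the shape factor k = I/(MR²) = 0.5.
At the top, contact is just lost when gravity alone supplies the centripetal force: Mg = Mv_top²/r, i.e. v_top² = gr.
With ω = v/R, the kinetic energy at speed v is ½(1+k)Mv² = (3/4)Mv².
Energy conservation from release (height h) to the top (height 2r): Mgh = Mg(2r) + (3/4)M·gr.
Thus h_min = 2r + (1+k)r/2 = r(2 + 1.5/2) = 1.34 × 2.75 ≈ 3.69 m.

h_min ≈ 3.69 m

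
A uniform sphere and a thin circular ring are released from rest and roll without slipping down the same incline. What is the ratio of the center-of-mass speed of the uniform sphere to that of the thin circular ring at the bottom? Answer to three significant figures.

Each satisfies Mgh = ½(1+k)Mv² with k = I/(MR²), so v ∝ 1/√(1+k).
For the uniform sphere k = 0.4; for the thin circular ring k = 1.
v₁/v₂ = √((1+k₂)/(1+k₁)) = √(2/1.4) ≈ 1.20.

v_ratio ≈ 1.20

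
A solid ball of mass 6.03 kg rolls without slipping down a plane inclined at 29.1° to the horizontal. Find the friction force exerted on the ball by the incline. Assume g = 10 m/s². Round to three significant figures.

f ≈ 8.38 N

Here I = (2/5)MR², so the shape factor k = I/(MR²) = 0.4.
Along the incline Mg sinθ − f = Ma, and torque about the center fR = Iα = kMR²(a/R) gives f = kMa.
Combining, a = g sinθ/(1+k) and f = kMa = kMg sinθ/(1+k).
f = 0.4 × 6.03 × 10 × sin29.1° / 1.4 ≈ 8.38 N.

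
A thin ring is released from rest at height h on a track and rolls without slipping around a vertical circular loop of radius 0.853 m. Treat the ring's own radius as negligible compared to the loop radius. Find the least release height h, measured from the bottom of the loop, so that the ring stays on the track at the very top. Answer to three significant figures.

h_min ≈ 2.56 m

With I = MR², the ratio k = I/(MR²) is 1.
At the top of the loop, the minimum-contact condition is Mg = Mv_top²/r, so v_top² = gr.
With ω = v/R, the kinetic energy at speed v is ½(1+k)Mv² = Mv².
Energy conservation from release (height h) to the top (height 2r): Mgh = Mg(2r) + M·gr.
Thus h_min = 2r + (1+k)r/2 = r(2 + 2/2) = 0.853 × 3 ≈ 2.56 m.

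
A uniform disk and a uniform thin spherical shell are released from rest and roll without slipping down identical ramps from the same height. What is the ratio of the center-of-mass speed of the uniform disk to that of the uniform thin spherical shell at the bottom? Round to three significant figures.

Each satisfies Mgh = ½(1+k)Mv² with k = I/(MR²), so v ∝ 1/√(1+k).
For the uniform disk k = 0.5; for the uniform thin spherical shell k = 2/3.
v₁/v₂ = √((1+k₂)/(1+k₁)) = √(1.667/1.5) ≈ 1.05.

v_ratio ≈ 1.05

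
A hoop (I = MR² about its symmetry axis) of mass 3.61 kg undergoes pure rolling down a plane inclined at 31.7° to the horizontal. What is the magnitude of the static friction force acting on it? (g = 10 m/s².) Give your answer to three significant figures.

Here I = MR², so the shape factor k = I/(MR²) = 1.
Along the incline Mg sinθ − f = Ma, and torque about the center fR = Iα = kMR²(a/R) gives f = kMa.
Combining, a = g sinθ/(1+k) and f = kMa = kMg sinθ/(1+k).
f = 1 × 3.61 × 10 × sin31.7° / 2 ≈ 9.48 N.

f ≈ 9.48 N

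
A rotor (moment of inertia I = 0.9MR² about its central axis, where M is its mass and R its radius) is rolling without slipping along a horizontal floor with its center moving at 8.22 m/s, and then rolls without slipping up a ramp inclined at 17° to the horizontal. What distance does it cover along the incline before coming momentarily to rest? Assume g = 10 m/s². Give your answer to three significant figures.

d ≈ 22.0 m

The moment of inertia is 0.9MR², giving k ≡ I/(MR²) = 0.9.
The rolling condition ω = v/R makes the rotational term ½I(v/R)² = ½kMv², so KE_total = ½(1+k)Mv² = (19/20)Mv².
Setting this equal to Mgh gives the vertical rise h = (1+k)v₀²/(2g) = 1.9×8.22²/(2×10) = 6.419 m.
The distance along the slope is d = h/sinθ = 6.419/sin17° ≈ 22.0 m.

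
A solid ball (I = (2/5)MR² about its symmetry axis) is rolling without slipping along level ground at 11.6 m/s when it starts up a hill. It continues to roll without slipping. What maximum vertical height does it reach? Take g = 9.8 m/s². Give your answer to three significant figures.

h ≈ 9.61 m

For this body I = (2/5)MR², i.e. k = I/(MR²) = 0.4.
Pure rolling means v = ωR; then KE = ½Mv² + ½I(v/R)² = ½(1+k)Mv² = (7/10)Mv².
All of this converts to potential energy at the highest point: (7/10)Mv₀² = Mgh.
Thus h = (1+k)v₀²/(2g) = 1.4 × 11.6² / (2 × 9.8) ≈ 9.61 m.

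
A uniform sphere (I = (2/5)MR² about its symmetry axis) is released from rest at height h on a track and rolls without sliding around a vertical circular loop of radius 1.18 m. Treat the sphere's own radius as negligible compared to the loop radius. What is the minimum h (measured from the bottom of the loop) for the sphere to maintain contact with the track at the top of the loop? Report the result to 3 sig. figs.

h_min ≈ 3.19 m

Here I = (2/5)MR², so the shape factor k = I/(MR²) = 0.4.
At the top of the loop, the minimum-contact condition is Mg = Mv_top²/r, so v_top² = gr.
With ω = v/R, the kinetic energy at speed v is ½(1+k)Mv² = (7/10)Mv².
Energy conservation from release (height h) to the top (height 2r): Mgh = Mg(2r) + (7/10)M·gr.
Thus h_min = 2r + (1+k)r/2 = r(2 + 1.4/2) = 1.18 × 2.7 ≈ 3.19 m.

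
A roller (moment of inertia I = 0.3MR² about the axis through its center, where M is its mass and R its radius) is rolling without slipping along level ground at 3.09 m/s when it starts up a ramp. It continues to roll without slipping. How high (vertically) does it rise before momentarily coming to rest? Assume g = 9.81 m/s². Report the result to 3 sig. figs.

h ≈ 0.633 m

For this body I = 0.3MR², i.e. k = I/(MR²) = 0.3.
Pure rolling means v = ωR; then KE = ½Mv² + ½I(v/R)² = ½(1+k)Mv² = (13/20)Mv².
All of this converts to potential energy at the highest point: (13/20)Mv₀² = Mgh.
Thus h = (1+k)v₀²/(2g) = 1.3 × 3.09² / (2 × 9.81) ≈ 0.633 m.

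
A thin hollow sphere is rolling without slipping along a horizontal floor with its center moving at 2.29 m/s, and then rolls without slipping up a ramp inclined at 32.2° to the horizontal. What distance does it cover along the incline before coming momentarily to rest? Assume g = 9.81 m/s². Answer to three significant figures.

d ≈ 0.836 m

With I = (2/3)MR², the ratio k = I/(MR²) is 2/3.
Since it rolls without slipping, ω = v/R and KE = ½Mv² + ½Iω² = ½(1+k)Mv² = (5/6)Mv².
Setting this equal to Mgh gives the vertical rise h = (1+k)v₀²/(2g) = 1.667×2.29²/(2×9.81) = 0.4455 m.
The distance along the slope is d = h/sinθ = 0.4455/sin32.2° ≈ 0.836 m.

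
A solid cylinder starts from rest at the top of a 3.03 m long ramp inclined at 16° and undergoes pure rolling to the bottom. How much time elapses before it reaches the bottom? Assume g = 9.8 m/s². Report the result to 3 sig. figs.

t ≈ 1.83 s

The moment of inertia is (1/2)MR², giving k ≡ I/(MR²) = 0.5.
Translational: Mg sinθ − f = Ma. Rotational about the CM: fR = Iα = kMRa, so f = kMa.
Hence a = g sinθ/(1+k) = 9.8×sin16°/1.5 = 1.801 m/s².
Starting from rest, L = ½at², so t = √(2L/a) = √(2×3.03/1.801) ≈ 1.83 s.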